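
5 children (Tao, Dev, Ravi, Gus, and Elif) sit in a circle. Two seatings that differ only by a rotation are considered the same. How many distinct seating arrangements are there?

Seat Tao anywhere (absorbing the rotational symmetry), then permute the other 4: (4)! = 24.

24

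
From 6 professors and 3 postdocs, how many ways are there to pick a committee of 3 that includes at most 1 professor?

Split by how many professors are chosen (0 through 1).
Sum: C(6,0)·C(3,3) + C(6,1)·C(3,2) = 1 + 18 = 19.

19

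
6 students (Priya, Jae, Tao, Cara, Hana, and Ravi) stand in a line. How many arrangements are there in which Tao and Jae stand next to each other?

Glue Tao and Jae into one block (2 internal orders), leaving 5 units to arrange in a row.
So the count is 2·(5)! = 240.

240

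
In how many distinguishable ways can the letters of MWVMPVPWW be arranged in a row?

Letter multiplicities in MWVMPVPWW: M×2, P×2, V×2, W×3.
So there are 9! / (3!·2!·2!·2!) = 7560 distinguishable arrangements.

7560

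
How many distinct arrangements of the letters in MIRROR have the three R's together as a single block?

24

Treat the 3 copies of R as a single block. The multiset to arrange is then {RRR, I, M, O}, 4 items in all.
All 4 items are distinct, so there are (4)! = 24 arrangements.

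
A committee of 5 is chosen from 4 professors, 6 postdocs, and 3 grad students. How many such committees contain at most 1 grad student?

882

Split by how many grad students are chosen (0 through 1).
Sum: C(3,0)·C(10,5) + C(3,1)·C(10,4) = 252 + 630 = 882.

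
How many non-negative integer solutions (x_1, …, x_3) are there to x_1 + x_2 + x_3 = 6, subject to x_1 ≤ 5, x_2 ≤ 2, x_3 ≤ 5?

16

Without the upper bounds there are C(8,2) = 28 ways to split 6 among 3 variables.
Subtract solutions that violate a single cap (substitute x_i' = x_i − (cap_i+1)): x_1 ≥ 6 gives C(2,2) = 1; x_2 ≥ 3 gives C(5,2) = 10; x_3 ≥ 6 gives C(2,2) = 1. Together 12.
No two caps can be exceeded simultaneously, so the pair terms are all 0.
By inclusion–exclusion the count is 28 − 12 + 0 = 16.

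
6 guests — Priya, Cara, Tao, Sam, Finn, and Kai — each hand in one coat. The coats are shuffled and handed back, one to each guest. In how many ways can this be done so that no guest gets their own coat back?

265

Count assignments avoiding every fixed point. For any j of the 6 guests fixed to their own coat, the other 6−j can be arranged in (6−j)! ways.
By inclusion–exclusion this is Σ_{j=0}^{6} (−1)^j C(6,j)·(6−j)!.
Computing: 720 − 720 + 360 − 120 + 30 − 6 + 1 = 265.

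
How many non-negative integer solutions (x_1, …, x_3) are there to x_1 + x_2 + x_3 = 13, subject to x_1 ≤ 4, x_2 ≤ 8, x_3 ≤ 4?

10

Ignoring the caps, the number of non-negative solutions to x_1+…+x_3 = 13 is C(15,2) = 105.
Subtract solutions that violate a single cap (substitute x_i' = x_i − (cap_i+1)): x_1 ≥ 5 gives C(10,2) = 45; x_2 ≥ 9 gives C(6,2) = 15; x_3 ≥ 5 gives C(10,2) = 45. Together 105.
Add back pairs where two caps are both exceeded: 0 + 10 + 0 = 10.
By inclusion–exclusion the count is 105 − 105 + 10 = 10.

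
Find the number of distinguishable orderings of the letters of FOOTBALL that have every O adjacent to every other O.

Treat the 2 copies of O as a single block. The multiset to arrange is then {OO, A, B, F, L, L, T}, 7 items in all.
That gives (7)!/(2!) = 2520 arrangements.

2520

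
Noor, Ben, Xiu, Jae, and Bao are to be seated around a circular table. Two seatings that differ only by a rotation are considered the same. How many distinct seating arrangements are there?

24

Seat Noor anywhere (absorbing the rotational symmetry), then permute the other 4: (4)! = 24.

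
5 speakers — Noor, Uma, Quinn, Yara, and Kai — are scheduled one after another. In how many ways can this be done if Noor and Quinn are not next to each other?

Of the 5! = 120 arrangements, those with Noor and Quinn adjacent number 2 × 4! = 48 (treat the pair as a block with 2 internal orders).
So 120 − 48 = 72 arrangements keep them apart.

72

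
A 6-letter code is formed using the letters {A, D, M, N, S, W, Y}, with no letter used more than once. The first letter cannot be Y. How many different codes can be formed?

The first letter has 7−1 = 6 choices (anything except Y).
The remaining 5 letters are filled from the other 6 symbols without repetition: 6 × 5 × 4 × 3 × 2 = 720.
Total: 6 × 720 = 4320.

4320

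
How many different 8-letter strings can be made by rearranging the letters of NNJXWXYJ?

Letter multiplicities in NNJXWXYJ: J×2, N×2, W×1, X×2, Y×1.
Dividing 8! = 40320 by 2!·2!·2! = 8 for the repeated letters gives 5040.

5040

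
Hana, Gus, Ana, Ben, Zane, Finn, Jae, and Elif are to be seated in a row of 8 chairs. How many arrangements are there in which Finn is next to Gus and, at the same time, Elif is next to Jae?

2880

Treat {Finn,Gus} as one block (2 orders) and {Elif,Jae} as another (2 orders).
That leaves 6 units to arrange: 2 × 2 × 6! = 4 × 720 = 2880.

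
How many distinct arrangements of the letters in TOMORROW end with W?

Fix W in the last position and arrange the remaining 7 letters.
Those 7 letters have O appearing 3 times and R appearing twice, giving (7)!/(3!·2!) = 420.

420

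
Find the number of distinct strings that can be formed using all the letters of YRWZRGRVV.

30240

YRWZRGRVV has 9 letters with R appearing 3 times and V appearing twice.
Dividing 9! = 362880 by 3!·2! = 12 for the repeated letters gives 30240.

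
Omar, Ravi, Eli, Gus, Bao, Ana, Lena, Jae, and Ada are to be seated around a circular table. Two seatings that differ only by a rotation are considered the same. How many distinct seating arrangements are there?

Fix one person's seat to break rotational symmetry; the remaining 8 people can be arranged in (8)! = 40320 ways.

40320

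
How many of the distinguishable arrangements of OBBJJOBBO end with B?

560

Fix B in the last position and arrange the remaining 8 letters.
Those 8 letters have B appearing 3 times, J appearing twice, and O appearing 3 times, giving (8)!/(3!·3!·2!) = 560.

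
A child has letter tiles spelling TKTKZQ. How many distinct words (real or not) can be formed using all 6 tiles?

TKTKZQ has 6 letters with K appearing twice and T appearing twice.
The number of distinct arrangements is 6!/(2!·2!) = 720/4 = 180.

180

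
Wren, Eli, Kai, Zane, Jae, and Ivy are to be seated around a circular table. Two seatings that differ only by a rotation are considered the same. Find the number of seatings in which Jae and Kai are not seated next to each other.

Without the restriction there are (5)! = 120 seatings.
Those with Jae next to Kai: fuse the pair into one unit and seat 5 units around a circle — 2·(4)! = 48.
Subtracting, 120 − 48 = 72.

72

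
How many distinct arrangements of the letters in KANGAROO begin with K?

1260

With the first slot taken by K, it remains to arrange the other 7 letters (ANGAROO).
Those 7 letters have A appearing twice and O appearing twice, giving (7)!/(2!·2!) = 1260.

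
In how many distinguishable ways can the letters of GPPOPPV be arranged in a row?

The 7 letters of GPPOPPV have repeats: P appearing 4 times.
So there are 7! / (4!) = 210 distinguishable arrangements.

210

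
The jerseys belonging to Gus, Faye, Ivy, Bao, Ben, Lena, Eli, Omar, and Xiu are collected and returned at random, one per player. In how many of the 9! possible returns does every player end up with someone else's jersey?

133496

Let Aᵢ be the assignments in which player i gets their old jersey. We want the size of the complement of A₁∪…∪A_9.
By inclusion–exclusion this is Σ_{j=0}^{9} (−1)^j C(9,j)·(9−j)!.
Computing: 362880 − 362880 + 181440 − 60480 + 15120 − 3024 + 504 − 72 + 9 − 1 = 133496.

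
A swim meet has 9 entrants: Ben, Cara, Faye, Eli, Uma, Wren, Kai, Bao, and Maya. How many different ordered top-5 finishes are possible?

This is an ordered selection of 5 from 9: P(9,5).
That gives 9 × 8 × 7 × 6 × 5 = 15120.

15120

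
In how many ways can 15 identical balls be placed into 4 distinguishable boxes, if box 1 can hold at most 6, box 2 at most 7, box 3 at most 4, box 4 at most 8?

Ignoring the caps, the number of non-negative solutions to x_1+…+x_4 = 15 is C(18,3) = 816.
Subtract solutions that violate a single cap (substitute x_i' = x_i − (cap_i+1)): x_1 ≥ 7 gives C(11,3) = 165; x_2 ≥ 8 gives C(10,3) = 120; x_3 ≥ 5 gives C(13,3) = 286; x_4 ≥ 9 gives C(9,3) = 84. Together 655.
Add back pairs where two caps are both exceeded: 1 + 20 + 0 + 10 + 0 + 4 = 35.
By inclusion–exclusion the count is 816 − 655 + 35 = 196.

196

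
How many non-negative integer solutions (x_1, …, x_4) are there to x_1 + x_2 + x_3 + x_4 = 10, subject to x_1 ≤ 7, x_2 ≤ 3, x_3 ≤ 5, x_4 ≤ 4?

106

Ignoring the caps, the number of non-negative solutions to x_1+…+x_4 = 10 is C(13,3) = 286.
Subtract solutions that violate a single cap (substitute x_i' = x_i − (cap_i+1)): x_1 ≥ 8 gives C(5,3) = 10; x_2 ≥ 4 gives C(9,3) = 84; x_3 ≥ 6 gives C(7,3) = 35; x_4 ≥ 5 gives C(8,3) = 56. Together 185.
Add back pairs where two caps are both exceeded: 0 + 0 + 0 + 1 + 4 + 0 = 5.
By inclusion–exclusion the count is 286 − 185 + 5 = 106.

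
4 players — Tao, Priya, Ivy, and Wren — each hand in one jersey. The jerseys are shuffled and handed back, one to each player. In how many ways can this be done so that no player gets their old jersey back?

9

Count assignments avoiding every fixed point. For any j of the 4 players fixed to their old jersey, the other 4−j can be arranged in (4−j)! ways.
By inclusion–exclusion this is Σ_{j=0}^{4} (−1)^j C(4,j)·(4−j)!.
Computing: 24 − 24 + 12 − 4 + 1 = 9.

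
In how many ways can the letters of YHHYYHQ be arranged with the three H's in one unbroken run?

Treat the 3 copies of H as a single block. The multiset to arrange is then {HHH, Q, Y, Y, Y}, 5 items in all.
That gives (5)!/(3!) = 20 arrangements.

20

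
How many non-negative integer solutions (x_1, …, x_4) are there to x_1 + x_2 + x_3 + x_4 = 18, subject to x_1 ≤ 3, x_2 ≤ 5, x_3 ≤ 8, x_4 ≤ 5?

20

Ignoring the caps, the number of non-negative solutions to x_1+…+x_4 = 18 is C(21,3) = 1330.
Subtract solutions that violate a single cap (substitute x_i' = x_i − (cap_i+1)): x_1 ≥ 4 gives C(17,3) = 680; x_2 ≥ 6 gives C(15,3) = 455; x_3 ≥ 9 gives C(12,3) = 220; x_4 ≥ 6 gives C(15,3) = 455. Together 1810.
Add back pairs where two caps are both exceeded: 165 + 56 + 165 + 20 + 84 + 20 = 510.
Subtract triples: 0 + 10 + 0 + 0 = 10.
By inclusion–exclusion the count is 1330 − 1810 + 510 − 10 = 20.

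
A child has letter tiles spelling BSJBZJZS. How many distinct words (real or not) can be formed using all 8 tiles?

2520

BSJBZJZS has 8 letters with B appearing twice, J appearing twice, S appearing twice, and Z appearing twice.
So there are 8! / (2!·2!·2!·2!) = 2520 distinguishable arrangements.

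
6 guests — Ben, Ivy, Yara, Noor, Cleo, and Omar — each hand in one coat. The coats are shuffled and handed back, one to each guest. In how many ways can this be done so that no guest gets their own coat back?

265

This is the derangement count D_6: permutations of 6 items with no fixed point.
By inclusion–exclusion this is Σ_{j=0}^{6} (−1)^j C(6,j)·(6−j)!.
Computing: 720 − 720 + 360 − 120 + 30 − 6 + 1 = 265.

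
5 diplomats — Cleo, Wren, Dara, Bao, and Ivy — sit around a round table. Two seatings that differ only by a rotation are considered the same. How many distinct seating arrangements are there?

24

Around a circle, 5 distinct people have 5!/5 = (4)! = 24 rotationally distinct seatings.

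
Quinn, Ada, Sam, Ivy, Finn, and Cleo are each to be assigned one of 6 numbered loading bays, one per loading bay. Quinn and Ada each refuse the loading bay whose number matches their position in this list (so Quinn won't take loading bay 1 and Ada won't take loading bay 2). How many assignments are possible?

Let Aᵢ (for i ∈ {1, 2}) be the placements that put person i in their forbidden loading bay. Any j of these fix j positions, leaving (6−j)! ways to fill the rest, and there are C(2,j) ways to pick which j.
By inclusion–exclusion, the number of valid placements is Σ_{j=0}^{2} (−1)^j C(2,j)·(6−j)!.
Computing: 720 − 240 + 24 = 504.

504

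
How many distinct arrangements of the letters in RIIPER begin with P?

30

Fix P in the first position and arrange the remaining 5 letters.
Those 5 letters have I appearing twice and R appearing twice, giving (5)!/(2!·2!) = 30.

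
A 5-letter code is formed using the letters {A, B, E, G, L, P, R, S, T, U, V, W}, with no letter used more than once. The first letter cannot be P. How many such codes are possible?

87120

The first letter has 12−1 = 11 choices (anything except P).
The remaining 4 letters are filled from the other 11 symbols without repetition: 11 × 10 × 9 × 8 = 7920.
Total: 11 × 7920 = 87120.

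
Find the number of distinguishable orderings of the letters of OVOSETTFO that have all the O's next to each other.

2520

Treat the 3 copies of O as a single block. The multiset to arrange is then {OOO, E, F, S, T, T, V}, 7 items in all.
That gives (7)!/(2!) = 2520 arrangements.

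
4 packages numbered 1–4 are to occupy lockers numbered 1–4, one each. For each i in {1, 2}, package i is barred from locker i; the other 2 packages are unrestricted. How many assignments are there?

Let Aᵢ (for i ∈ {1, 2}) be the placements that put package i in its forbidden locker. Any j of these fix j positions, leaving (4−j)! ways to fill the rest, and there are C(2,j) ways to pick which j.
By inclusion–exclusion, the number of valid placements is Σ_{j=0}^{2} (−1)^j C(2,j)·(4−j)!.
Computing: 24 − 12 + 2 = 14.

14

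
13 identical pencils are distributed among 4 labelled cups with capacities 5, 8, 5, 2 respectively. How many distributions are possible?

Without the upper bounds there are C(16,3) = 560 ways to split 13 among 4 cups.
Subtract solutions that violate a single cap (substitute x_i' = x_i − (cap_i+1)): x_1 ≥ 6 gives C(10,3) = 120; x_2 ≥ 9 gives C(7,3) = 35; x_3 ≥ 6 gives C(10,3) = 120; x_4 ≥ 3 gives C(13,3) = 286. Together 561.
Add back pairs where two caps are both exceeded: 0 + 4 + 35 + 0 + 4 + 35 = 78.
By inclusion–exclusion the count is 560 − 561 + 78 = 77.

77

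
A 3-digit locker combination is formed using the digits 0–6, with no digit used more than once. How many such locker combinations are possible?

With no repetition, fill the 3 digits in order: 7 choices, then 6, down to 5.
That product is 7 × 6 × 5 = 210.

210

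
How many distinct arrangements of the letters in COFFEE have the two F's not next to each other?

120

Total arrangements of COFFEE: 6!/(2!·2!) = 180.
If the two F's are adjacent, glue them into one block, leaving 5 items to arrange: (5)!/(2!) = 60 ways.
Hence 180 − 60 = 120.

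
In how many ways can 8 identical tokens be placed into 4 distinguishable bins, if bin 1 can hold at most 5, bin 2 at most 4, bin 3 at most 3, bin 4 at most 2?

Without the upper bounds there are C(11,3) = 165 ways to split 8 among 4 bins.
Subtract solutions that violate a single cap (substitute x_i' = x_i − (cap_i+1)): x_1 ≥ 6 gives C(5,3) = 10; x_2 ≥ 5 gives C(6,3) = 20; x_3 ≥ 4 gives C(7,3) = 35; x_4 ≥ 3 gives C(8,3) = 56. Together 121.
Add back pairs where two caps are both exceeded: 0 + 0 + 0 + 0 + 1 + 4 = 5.
By inclusion–exclusion the count is 165 − 121 + 5 = 49.

49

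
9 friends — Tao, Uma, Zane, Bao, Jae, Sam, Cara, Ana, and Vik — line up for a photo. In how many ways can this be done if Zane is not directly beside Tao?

282240

There are 9! = 362880 arrangements in all. If Zane and Tao are adjacent, merging them into one block gives 2·(8)! = 80640 arrangements.
Complementary counting: 362880 − 80640 = 282240.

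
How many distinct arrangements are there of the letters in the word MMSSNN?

The 6 letters of MMSSNN have repeats: M appearing twice, N appearing twice, and S appearing twice.
Dividing 6! = 720 by 2!·2!·2! = 8 for the repeated letters gives 90.

90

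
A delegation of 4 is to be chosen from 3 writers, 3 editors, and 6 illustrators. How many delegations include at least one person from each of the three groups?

243

With no constraint there are C(12,4) = 495 possible selections.
Subtract selections that omit an entire group: no writers → C(9,4) = 126; no editors → C(9,4) = 126; no illustrators → C(6,4) = 15.
Add back selections omitting two groups (i.e. drawn from a single group): C(3,4) + C(3,4) + C(6,4) = 15.
By inclusion–exclusion: 495 − 267 + 15 = 243.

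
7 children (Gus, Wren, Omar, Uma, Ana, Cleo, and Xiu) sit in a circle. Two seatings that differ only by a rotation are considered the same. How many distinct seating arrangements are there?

720

Seat Gus anywhere (absorbing the rotational symmetry), then permute the other 6: (6)! = 720.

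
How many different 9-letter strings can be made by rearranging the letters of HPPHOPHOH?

1260

HPPHOPHOH has 9 letters with H appearing 4 times, O appearing twice, and P appearing 3 times.
So there are 9! / (4!·3!·2!) = 1260 distinguishable arrangements.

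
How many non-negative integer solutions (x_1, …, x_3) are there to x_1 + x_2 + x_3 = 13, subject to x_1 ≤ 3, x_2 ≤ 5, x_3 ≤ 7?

6

By stars and bars, unrestricted non-negative solutions to x_1+…+x_3 = 13 number C(13+2,2) = 105.
Subtract solutions that violate a single cap (substitute x_i' = x_i − (cap_i+1)): x_1 ≥ 4 gives C(11,2) = 55; x_2 ≥ 6 gives C(9,2) = 36; x_3 ≥ 8 gives C(7,2) = 21. Together 112.
Add back pairs where two caps are both exceeded: 10 + 3 + 0 = 13.
By inclusion–exclusion the count is 105 − 112 + 13 = 6.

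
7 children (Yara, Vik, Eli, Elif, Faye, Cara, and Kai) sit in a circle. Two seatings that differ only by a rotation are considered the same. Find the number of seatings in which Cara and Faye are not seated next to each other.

All circular seatings of 7 people number (6)! = 720.
Those with Cara next to Faye: fuse the pair into one unit and seat 6 units around a circle — 2·(5)! = 240.
Subtracting, 720 − 240 = 480.

480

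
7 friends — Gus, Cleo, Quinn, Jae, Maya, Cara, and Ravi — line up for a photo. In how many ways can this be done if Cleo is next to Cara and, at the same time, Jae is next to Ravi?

Treat {Cleo,Cara} as one block (2 orders) and {Jae,Ravi} as another (2 orders).
That leaves 5 units to arrange: 2 × 2 × 5! = 4 × 120 = 480.

480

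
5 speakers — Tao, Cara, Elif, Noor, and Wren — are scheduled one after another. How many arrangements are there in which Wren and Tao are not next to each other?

72

Of the 5! = 120 arrangements, those with Wren and Tao adjacent number 2 × 4! = 48 (treat the pair as a block with 2 internal orders).
So 120 − 48 = 72 arrangements keep them apart.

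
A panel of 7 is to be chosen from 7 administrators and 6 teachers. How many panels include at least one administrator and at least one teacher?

Total 7-person selections from all 13: C(13,7) = 1716.
Subtract selections that omit an entire group: no administrators → C(6,7) = 0; no teachers → C(7,7) = 1.
Both groups omitted at once is impossible, so 1716 − 1 = 1715.

1715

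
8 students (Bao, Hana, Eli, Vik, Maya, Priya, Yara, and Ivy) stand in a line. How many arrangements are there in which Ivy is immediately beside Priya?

10080

Glue Ivy and Priya into one block (2 internal orders), leaving 7 units to arrange in a row.
That gives 2 × 7! = 2 × 5040 = 10080.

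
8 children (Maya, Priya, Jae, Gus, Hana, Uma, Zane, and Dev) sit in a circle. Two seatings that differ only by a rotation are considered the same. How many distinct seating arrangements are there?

Seat Maya anywhere (absorbing the rotational symmetry), then permute the other 7: (7)! = 5040.

5040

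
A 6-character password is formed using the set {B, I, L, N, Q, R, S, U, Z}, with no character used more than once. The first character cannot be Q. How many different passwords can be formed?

53760

The first character has 9−1 = 8 choices (anything except Q).
The remaining 5 characters are filled from the other 8 symbols without repetition: 8 × 7 × 6 × 5 × 4 = 6720.
Total: 8 × 6720 = 53760.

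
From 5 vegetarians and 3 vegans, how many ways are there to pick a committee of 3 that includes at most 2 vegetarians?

Split by how many vegetarians are chosen (0 through 2).
Sum: C(5,0)·C(3,3) + C(5,1)·C(3,2) + C(5,2)·C(3,1) = 1 + 15 + 30 = 46.

46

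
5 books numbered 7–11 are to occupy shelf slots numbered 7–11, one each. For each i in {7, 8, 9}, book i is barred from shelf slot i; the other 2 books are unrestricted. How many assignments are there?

Let Aᵢ (for i ∈ {7, 8, 9}) be the placements that put book i in its forbidden shelf slot. Any j of these fix j positions, leaving (5−j)! ways to fill the rest, and there are C(3,j) ways to pick which j.
By inclusion–exclusion, the number of valid placements is Σ_{j=0}^{3} (−1)^j C(3,j)·(5−j)!.
Computing: 120 − 72 + 18 − 2 = 64.

64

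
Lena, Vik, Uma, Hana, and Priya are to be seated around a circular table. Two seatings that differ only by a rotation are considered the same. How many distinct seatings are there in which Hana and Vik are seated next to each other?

Treat {Hana, Vik} as one unit (2 internal orders) and seat the resulting 4 units around the table: (3)! circular arrangements.
So 2 × (3)! = 2 × 6 = 12.

12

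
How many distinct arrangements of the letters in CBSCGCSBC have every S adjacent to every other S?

Treat the 2 copies of S as a single block. The multiset to arrange is then {SS, B, B, C, C, C, C, G}, 8 items in all.
That gives (8)!/(4!·2!) = 840 arrangements.

840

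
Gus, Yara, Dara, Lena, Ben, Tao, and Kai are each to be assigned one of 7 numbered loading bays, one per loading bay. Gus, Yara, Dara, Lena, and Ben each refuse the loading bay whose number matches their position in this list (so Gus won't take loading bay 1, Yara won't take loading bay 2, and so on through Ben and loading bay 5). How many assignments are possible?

2428

Let Aᵢ (for 1 ≤ i ≤ 5) be the placements that put person i in their forbidden loading bay. Any j of these fix j positions, leaving (7−j)! ways to fill the rest, and there are C(5,j) ways to pick which j.
By inclusion–exclusion, the number of valid placements is Σ_{j=0}^{5} (−1)^j C(5,j)·(7−j)!.
Computing: 5040 − 3600 + 1200 − 240 + 30 − 2 = 2428.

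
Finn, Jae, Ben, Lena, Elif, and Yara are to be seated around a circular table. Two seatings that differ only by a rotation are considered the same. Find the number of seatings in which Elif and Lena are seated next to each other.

Treat {Elif, Lena} as one unit (2 internal orders) and seat the resulting 5 units around the table: (4)! circular arrangements.
So 2 × (4)! = 2 × 24 = 48.

48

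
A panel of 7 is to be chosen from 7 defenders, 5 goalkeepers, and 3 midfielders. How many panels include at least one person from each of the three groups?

Total 7-person selections from all 15: C(15,7) = 6435.
Subtract selections that omit an entire group: no defenders → C(8,7) = 8; no goalkeepers → C(10,7) = 120; no midfielders → C(12,7) = 792.
Add back selections omitting two groups (i.e. drawn from a single group): C(7,7) + C(5,7) + C(3,7) = 1.
By inclusion–exclusion: 6435 − 920 + 1 = 5516.

5516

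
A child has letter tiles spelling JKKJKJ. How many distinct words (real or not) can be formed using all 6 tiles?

20

Letter multiplicities in JKKJKJ: J×3, K×3.
The number of distinct arrangements is 6!/(3!·3!) = 720/36 = 20.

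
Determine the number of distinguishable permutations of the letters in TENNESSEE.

3780

The 9 letters of TENNESSEE have repeats: E appearing 4 times, N appearing twice, and S appearing twice.
So there are 9! / (4!·2!·2!) = 3780 distinguishable arrangements.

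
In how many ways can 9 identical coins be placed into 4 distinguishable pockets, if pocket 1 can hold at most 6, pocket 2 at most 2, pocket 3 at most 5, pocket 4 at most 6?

97

By stars and bars, unrestricted non-negative solutions to x_1+…+x_4 = 9 number C(9+3,3) = 220.
Subtract solutions that violate a single cap (substitute x_i' = x_i − (cap_i+1)): x_1 ≥ 7 gives C(5,3) = 10; x_2 ≥ 3 gives C(9,3) = 84; x_3 ≥ 6 gives C(6,3) = 20; x_4 ≥ 7 gives C(5,3) = 10. Together 124.
Add back pairs where two caps are both exceeded: 0 + 0 + 0 + 1 + 0 + 0 = 1.
By inclusion–exclusion the count is 220 − 124 + 1 = 97.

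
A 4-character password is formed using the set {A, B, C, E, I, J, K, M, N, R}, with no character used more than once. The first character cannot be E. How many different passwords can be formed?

4536

The first character has 10−1 = 9 choices (anything except E).
The remaining 3 characters are filled from the other 9 symbols without repetition: 9 × 8 × 7 = 504.
Total: 9 × 504 = 4536.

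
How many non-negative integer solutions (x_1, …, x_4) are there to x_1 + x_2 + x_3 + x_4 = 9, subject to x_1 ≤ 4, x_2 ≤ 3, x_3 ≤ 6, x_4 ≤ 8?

119

Ignoring the caps, the number of non-negative solutions to x_1+…+x_4 = 9 is C(12,3) = 220.
Subtract solutions that violate a single cap (substitute x_i' = x_i − (cap_i+1)): x_1 ≥ 5 gives C(7,3) = 35; x_2 ≥ 4 gives C(8,3) = 56; x_3 ≥ 7 gives C(5,3) = 10; x_4 ≥ 9 gives C(3,3) = 1. Together 102.
Add back pairs where two caps are both exceeded: 1 + 0 + 0 + 0 + 0 + 0 = 1.
By inclusion–exclusion the count is 220 − 102 + 1 = 119.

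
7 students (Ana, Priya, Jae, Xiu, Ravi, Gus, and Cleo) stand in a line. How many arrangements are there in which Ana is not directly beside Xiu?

There are 7! = 5040 arrangements in all. If Ana and Xiu are adjacent, merging them into one block gives 2·(6)! = 1440 arrangements.
So 5040 − 1440 = 3600 arrangements keep them apart.

3600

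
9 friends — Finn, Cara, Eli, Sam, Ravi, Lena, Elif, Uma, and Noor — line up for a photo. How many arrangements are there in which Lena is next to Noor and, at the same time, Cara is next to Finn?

20160

Treat {Lena,Noor} as one block (2 orders) and {Cara,Finn} as another (2 orders).
That leaves 7 units to arrange: 2 × 2 × 7! = 4 × 5040 = 20160.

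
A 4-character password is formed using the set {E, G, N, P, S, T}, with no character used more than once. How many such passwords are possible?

360

Choose and order 4 of the 6 symbols: the first character has 6 options, the next 5, then 4, 3.
That product is 6 × 5 × 4 × 3 = 360.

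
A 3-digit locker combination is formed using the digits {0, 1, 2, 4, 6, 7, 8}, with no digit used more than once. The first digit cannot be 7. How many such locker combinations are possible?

180

The first digit has 7−1 = 6 choices (anything except 7).
The remaining 2 digits are filled from the other 6 symbols without repetition: 6 × 5 = 30.
Total: 6 × 30 = 180.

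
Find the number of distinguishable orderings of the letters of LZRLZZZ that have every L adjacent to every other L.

30

Treat the 2 copies of L as a single block. The multiset to arrange is then {LL, R, Z, Z, Z, Z}, 6 items in all.
That gives (6)!/(4!) = 30 arrangements.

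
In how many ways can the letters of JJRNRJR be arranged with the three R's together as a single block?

20

Treat the 3 copies of R as a single block. The multiset to arrange is then {RRR, J, J, J, N}, 5 items in all.
That gives (5)!/(3!) = 20 arrangements.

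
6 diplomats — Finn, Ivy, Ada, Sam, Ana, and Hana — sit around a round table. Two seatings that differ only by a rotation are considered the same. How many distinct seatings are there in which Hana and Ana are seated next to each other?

48

Treat {Hana, Ana} as one unit (2 internal orders) and seat the resulting 5 units around the table: (4)! circular arrangements.
So 2 × (4)! = 2 × 24 = 48.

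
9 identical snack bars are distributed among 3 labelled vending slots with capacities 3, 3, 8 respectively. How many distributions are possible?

By stars and bars, unrestricted non-negative solutions to x_1+…+x_3 = 9 number C(9+2,2) = 55.
Subtract solutions that violate a single cap (substitute x_i' = x_i − (cap_i+1)): x_1 ≥ 4 gives C(7,2) = 21; x_2 ≥ 4 gives C(7,2) = 21; x_3 ≥ 9 gives C(2,2) = 1. Together 43.
Add back pairs where two caps are both exceeded: 3 + 0 + 0 = 3.
By inclusion–exclusion the count is 55 − 43 + 3 = 15.

15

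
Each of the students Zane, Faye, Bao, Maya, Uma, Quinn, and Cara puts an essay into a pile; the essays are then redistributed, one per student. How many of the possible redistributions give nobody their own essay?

1854

Count assignments avoiding every fixed point. For any j of the 7 students fixed to their own essay, the other 7−j can be arranged in (7−j)! ways.
By inclusion–exclusion this is Σ_{j=0}^{7} (−1)^j C(7,j)·(7−j)!.
Computing: 5040 − 5040 + 2520 − 840 + 210 − 42 + 7 − 1 = 1854.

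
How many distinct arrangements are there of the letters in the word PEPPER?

The 6 letters of PEPPER have repeats: E appearing twice and P appearing 3 times.
So there are 6! / (3!·2!) = 60 distinguishable arrangements.

60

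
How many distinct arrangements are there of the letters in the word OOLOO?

OOLOO has 5 letters with O appearing 4 times.
So there are 5! / (4!) = 5 distinguishable arrangements.

5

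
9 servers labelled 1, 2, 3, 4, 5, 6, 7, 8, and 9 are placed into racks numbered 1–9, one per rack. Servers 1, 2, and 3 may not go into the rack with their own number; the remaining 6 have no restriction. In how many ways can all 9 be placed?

Let Aᵢ (for i ∈ {1, 2, 3}) be the placements that put server i in its forbidden rack. Any j of these fix j positions, leaving (9−j)! ways to fill the rest, and there are C(3,j) ways to pick which j.
By inclusion–exclusion, the number of valid placements is Σ_{j=0}^{3} (−1)^j C(3,j)·(9−j)!.
Computing: 362880 − 120960 + 15120 − 720 = 256320.

256320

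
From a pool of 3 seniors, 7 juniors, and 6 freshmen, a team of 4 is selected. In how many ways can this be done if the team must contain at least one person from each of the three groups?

Unrestricted: C(16,4) = 1820 ways to pick any 4 of the 16.
Selections missing a whole group: no seniors → C(13,4) = 715; no juniors → C(9,4) = 126; no freshmen → C(10,4) = 210.
Add back selections omitting two groups (i.e. drawn from a single group): C(3,4) + C(7,4) + C(6,4) = 50.
By inclusion–exclusion: 1820 − 1051 + 50 = 819.

819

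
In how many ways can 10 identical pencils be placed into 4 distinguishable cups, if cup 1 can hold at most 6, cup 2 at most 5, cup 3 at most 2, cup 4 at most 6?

97

Without the upper bounds there are C(13,3) = 286 ways to split 10 among 4 cups.
Subtract solutions that violate a single cap (substitute x_i' = x_i − (cap_i+1)): x_1 ≥ 7 gives C(6,3) = 20; x_2 ≥ 6 gives C(7,3) = 35; x_3 ≥ 3 gives C(10,3) = 120; x_4 ≥ 7 gives C(6,3) = 20. Together 195.
Add back pairs where two caps are both exceeded: 0 + 1 + 0 + 4 + 0 + 1 = 6.
By inclusion–exclusion the count is 286 − 195 + 6 = 97.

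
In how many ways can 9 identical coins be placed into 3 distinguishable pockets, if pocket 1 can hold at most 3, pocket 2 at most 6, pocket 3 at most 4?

By stars and bars, unrestricted non-negative solutions to x_1+…+x_3 = 9 number C(9+2,2) = 55.
Subtract solutions that violate a single cap (substitute x_i' = x_i − (cap_i+1)): x_1 ≥ 4 gives C(7,2) = 21; x_2 ≥ 7 gives C(4,2) = 6; x_3 ≥ 5 gives C(6,2) = 15. Together 42.
Add back pairs where two caps are both exceeded: 0 + 1 + 0 = 1.
By inclusion–exclusion the count is 55 − 42 + 1 = 14.

14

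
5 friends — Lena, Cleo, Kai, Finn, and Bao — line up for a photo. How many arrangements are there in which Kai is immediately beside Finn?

Treat {Kai, Finn} as a single unit. There are 4 units to order, and the pair itself can be ordered 2 ways.
That gives 2 × 4! = 2 × 24 = 48.

48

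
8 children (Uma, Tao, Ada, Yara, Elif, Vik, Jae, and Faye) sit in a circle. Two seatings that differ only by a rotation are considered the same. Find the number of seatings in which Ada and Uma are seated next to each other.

1440

Treat {Ada, Uma} as one unit (2 internal orders) and seat the resulting 7 units around the table: (6)! circular arrangements.
So 2 × (6)! = 2 × 720 = 1440.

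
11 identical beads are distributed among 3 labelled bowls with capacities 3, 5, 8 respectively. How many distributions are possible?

18

Without the upper bounds there are C(13,2) = 78 ways to split 11 among 3 bowls.
Subtract solutions that violate a single cap (substitute x_i' = x_i − (cap_i+1)): x_1 ≥ 4 gives C(9,2) = 36; x_2 ≥ 6 gives C(7,2) = 21; x_3 ≥ 9 gives C(4,2) = 6. Together 63.
Add back pairs where two caps are both exceeded: 3 + 0 + 0 = 3.
By inclusion–exclusion the count is 78 − 63 + 3 = 18.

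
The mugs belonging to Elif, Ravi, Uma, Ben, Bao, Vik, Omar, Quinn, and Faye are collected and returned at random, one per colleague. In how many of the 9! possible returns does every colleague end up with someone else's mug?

Count assignments avoiding every fixed point. For any j of the 9 colleagues fixed to their own mug, the other 9−j can be arranged in (9−j)! ways.
By inclusion–exclusion this is Σ_{j=0}^{9} (−1)^j C(9,j)·(9−j)!.
Computing: 362880 − 362880 + 181440 − 60480 + 15120 − 3024 + 504 − 72 + 9 − 1 = 133496.

133496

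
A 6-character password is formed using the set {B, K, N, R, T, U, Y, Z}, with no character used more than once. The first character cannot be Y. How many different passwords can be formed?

The first character has 8−1 = 7 choices (anything except Y).
The remaining 5 characters are filled from the other 7 symbols without repetition: 7 × 6 × 5 × 4 × 3 = 2520.
Total: 7 × 2520 = 17640.

17640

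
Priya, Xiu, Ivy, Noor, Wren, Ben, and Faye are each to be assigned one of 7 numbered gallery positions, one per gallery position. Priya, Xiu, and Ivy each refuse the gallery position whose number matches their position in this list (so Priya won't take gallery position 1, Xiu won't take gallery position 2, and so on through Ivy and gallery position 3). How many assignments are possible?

Let Aᵢ (for i ∈ {1, 2, 3}) be the placements that put person i in their forbidden gallery position. Any j of these fix j positions, leaving (7−j)! ways to fill the rest, and there are C(3,j) ways to pick which j.
By inclusion–exclusion, the number of valid placements is Σ_{j=0}^{3} (−1)^j C(3,j)·(7−j)!.
Computing: 5040 − 2160 + 360 − 24 = 3216.

3216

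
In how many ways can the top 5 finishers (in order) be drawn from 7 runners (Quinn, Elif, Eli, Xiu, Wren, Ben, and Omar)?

2520

This is an ordered selection of 5 from 7: P(7,5).
That gives 7 × 6 × 5 × 4 × 3 = 2520.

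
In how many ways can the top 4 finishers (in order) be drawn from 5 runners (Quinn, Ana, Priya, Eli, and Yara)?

There are 5 choices for 1st place, 4 for 2nd, and so on down to 2 for position 4.
That gives 5 × 4 × 3 × 2 = 120.

120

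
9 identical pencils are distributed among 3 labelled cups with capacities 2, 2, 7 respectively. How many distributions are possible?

6

Ignoring the caps, the number of non-negative solutions to x_1+…+x_3 = 9 is C(11,2) = 55.
Subtract solutions that violate a single cap (substitute x_i' = x_i − (cap_i+1)): x_1 ≥ 3 gives C(8,2) = 28; x_2 ≥ 3 gives C(8,2) = 28; x_3 ≥ 8 gives C(3,2) = 3. Together 59.
Add back pairs where two caps are both exceeded: 10 + 0 + 0 = 10.
By inclusion–exclusion the count is 55 − 59 + 10 = 6.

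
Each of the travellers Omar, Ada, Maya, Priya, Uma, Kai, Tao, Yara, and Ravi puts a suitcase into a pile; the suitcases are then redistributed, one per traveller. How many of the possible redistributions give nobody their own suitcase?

This is the derangement count D_9: permutations of 9 items with no fixed point.
By inclusion–exclusion this is Σ_{j=0}^{9} (−1)^j C(9,j)·(9−j)!.
Computing: 362880 − 362880 + 181440 − 60480 + 15120 − 3024 + 504 − 72 + 9 − 1 = 133496.

133496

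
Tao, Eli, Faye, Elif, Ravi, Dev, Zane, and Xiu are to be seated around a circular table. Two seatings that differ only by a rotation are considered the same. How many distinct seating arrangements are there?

Around a circle, 8 distinct people have 8!/8 = (7)! = 5040 rotationally distinct seatings.

5040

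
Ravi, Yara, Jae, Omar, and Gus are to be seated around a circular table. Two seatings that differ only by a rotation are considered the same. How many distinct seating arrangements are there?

Fix one person's seat to break rotational symmetry; the remaining 4 people can be arranged in (4)! = 24 ways.

24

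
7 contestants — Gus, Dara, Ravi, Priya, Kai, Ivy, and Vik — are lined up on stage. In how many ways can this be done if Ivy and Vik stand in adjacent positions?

Glue Ivy and Vik into one block (2 internal orders), leaving 6 units to arrange in a row.
So the count is 2·(6)! = 1440.

1440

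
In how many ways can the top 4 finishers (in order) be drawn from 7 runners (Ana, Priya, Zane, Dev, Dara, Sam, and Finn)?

There are 7 choices for 1st place, 6 for 2nd, and so on down to 4 for position 4.
That gives 7 × 6 × 5 × 4 = 840.

840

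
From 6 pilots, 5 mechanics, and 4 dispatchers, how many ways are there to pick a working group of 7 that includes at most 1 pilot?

540

Split by how many pilots are chosen (0 through 1).
Sum: C(6,0)·C(9,7) + C(6,1)·C(9,6) = 36 + 504 = 540.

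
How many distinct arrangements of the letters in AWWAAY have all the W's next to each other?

Treat the 2 copies of W as a single block. The multiset to arrange is then {WW, A, A, A, Y}, 5 items in all.
That gives (5)!/(3!) = 20 arrangements.

20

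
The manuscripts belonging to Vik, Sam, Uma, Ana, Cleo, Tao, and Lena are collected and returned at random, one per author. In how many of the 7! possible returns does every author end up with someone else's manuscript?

Let Aᵢ be the assignments in which author i gets their own manuscript. We want the size of the complement of A₁∪…∪A_7.
By inclusion–exclusion this is Σ_{j=0}^{7} (−1)^j C(7,j)·(7−j)!.
Computing: 5040 − 5040 + 2520 − 840 + 210 − 42 + 7 − 1 = 1854.

1854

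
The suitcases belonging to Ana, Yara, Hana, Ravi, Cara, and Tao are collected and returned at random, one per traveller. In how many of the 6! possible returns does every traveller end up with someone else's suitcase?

265

Let Aᵢ be the assignments in which traveller i gets their own suitcase. We want the size of the complement of A₁∪…∪A_6.
By inclusion–exclusion this is Σ_{j=0}^{6} (−1)^j C(6,j)·(6−j)!.
Computing: 720 − 720 + 360 − 120 + 30 − 6 + 1 = 265.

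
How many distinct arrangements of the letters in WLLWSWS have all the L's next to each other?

60

Treat the 2 copies of L as a single block. The multiset to arrange is then {LL, S, S, W, W, W}, 6 items in all.
That gives (6)!/(3!·2!) = 60 arrangements.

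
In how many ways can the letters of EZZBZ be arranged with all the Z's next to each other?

6

Treat the 3 copies of Z as a single block. The multiset to arrange is then {ZZZ, B, E}, 3 items in all.
All 3 items are distinct, so there are (3)! = 6 arrangements.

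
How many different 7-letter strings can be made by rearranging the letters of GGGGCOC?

105

The 7 letters of GGGGCOC have repeats: C appearing twice and G appearing 4 times.
The number of distinct arrangements is 7!/(4!·2!) = 5040/48 = 105.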